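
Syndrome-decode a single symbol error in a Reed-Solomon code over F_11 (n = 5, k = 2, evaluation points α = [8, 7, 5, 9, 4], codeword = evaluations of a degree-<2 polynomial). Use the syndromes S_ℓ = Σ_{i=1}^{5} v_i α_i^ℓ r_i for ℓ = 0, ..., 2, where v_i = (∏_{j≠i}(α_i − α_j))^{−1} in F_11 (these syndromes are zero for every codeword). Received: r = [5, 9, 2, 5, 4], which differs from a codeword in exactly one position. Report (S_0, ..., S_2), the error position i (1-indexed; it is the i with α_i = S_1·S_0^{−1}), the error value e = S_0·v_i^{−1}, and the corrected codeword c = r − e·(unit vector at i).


S = (2, 5, 7), error at position 1, error magnitude e = 9, c = [7, 9, 2, 5, 4].

Step 1: column multipliers v_i = (∏_{j≠i}(α_i − α_j))^{−1} mod 11.
  i = 1 (α = 8): (8−7)(8−5)(8−9)(8−4) = 1·3·(−1)·4 = −12 ≡ 10, so v_1 = 10^{−1} = 10 (mod 11).
  i = 2 (α = 7): (7−8)(7−5)(7−9)(7−4) = (−1)·2·(−2)·3 = 12 ≡ 1, so v_2 = 1^{−1} = 1 (mod 11).
  i = 3 (α = 5): (5−8)(5−7)(5−9)(5−4) = (−3)·(−2)·(−4)·1 = −24 ≡ 9, so v_3 = 9^{−1} = 5 (mod 11).
  i = 4 (α = 9): (9−8)(9−7)(9−5)(9−4) = 1·2·4·5 = 40 ≡ 7, so v_4 = 7^{−1} = 8 (mod 11).
  i = 5 (α = 4): (4−8)(4−7)(4−5)(4−9) = (−4)·(−3)·(−1)·(−5) = 60 ≡ 5, so v_5 = 5^{−1} = 9 (mod 11).
  v = [10, 1, 5, 8, 9].
Step 2: syndromes of r = [5, 9, 2, 5, 4] (all sums mod 11).
  S_0 = Σ v_i r_i = 10·5 + 1·9 + 5·2 + 8·5 + 9·4 = 145 ≡ 2.
  S_1 = Σ v_i α_i r_i = 10·8·5 + 1·7·9 + 5·5·2 + 8·9·5 + 9·4·4 = 1017 ≡ 5.
  α_i^2 mod 11 = [9, 5, 3, 4, 5].
  S_2 = Σ v_i α_i^2 r_i = 10·9·5 + 1·5·9 + 5·3·2 + 8·4·5 + 9·5·4 = 865 ≡ 7.
  S = (2, 5, 7) ≠ 0, so r is not a codeword (an error is present).
Step 3: locate the error. For a single error e at position i, S_ℓ = v_i·e·α_i^ℓ, so α_err = S_1/S_0.
  S_0^{−1} = 2^{−1} = 6 (mod 11), so α_err = 5·6 = 30 ≡ 8 = α_1. Error position i = 1.
  Consistency check: S_2/S_1 = 7·9 = 63 ≡ 8 = α_err ✓ (single-error assumption holds).
Step 4: error magnitude e = S_0/v_1 = S_0·∏_{j≠1}(α_1 − α_j) = 2·10 = 20 ≡ 9 (mod 11).
Step 5: correct position 1: c_1 = r_1 − e = 5 − 9 ≡ 7 (mod 11). Hence c = [7, 9, 2, 5, 4].
  Check: interpolating c through the α_i gives m(x) = 1 + 9·x (degree < 2) with m(α_i) = c_i for every i, so c is indeed a codeword.


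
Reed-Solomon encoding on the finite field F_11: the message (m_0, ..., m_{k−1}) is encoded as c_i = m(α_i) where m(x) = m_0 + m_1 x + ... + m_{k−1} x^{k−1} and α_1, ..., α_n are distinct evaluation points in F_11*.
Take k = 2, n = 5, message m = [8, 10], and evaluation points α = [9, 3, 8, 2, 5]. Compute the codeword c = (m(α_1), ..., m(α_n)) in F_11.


c = [10, 5, 0, 6, 3]

Message polynomial: m(x) = 8 + 10·x (mod 11).
For each evaluation point α_i, compute m(α_i) mod 11:
  α_1 = 9: Horner steps 10 → 10, so m(9) = 10.
  α_2 = 3: Horner steps 10 → 5, so m(3) = 5.
  α_3 = 8: Horner steps 10 → 0, so m(8) = 0.
  α_4 = 2: Horner steps 10 → 6, so m(2) = 6.
  α_5 = 5: Horner steps 10 → 3, so m(5) = 3.
Codeword c = [10, 5, 0, 6, 3] ∈ F_11^5.


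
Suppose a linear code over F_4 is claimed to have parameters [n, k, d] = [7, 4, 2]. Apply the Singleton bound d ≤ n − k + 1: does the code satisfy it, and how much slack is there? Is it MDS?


Singleton RHS = n − k + 1 = 4, slack = 2, bound satisfied, not MDS.

Singleton bound: d ≤ n − k + 1.
Here n = 7, k = 4, so n − k + 1 = 4.
Given d = 2, check d ≤ 4: YES.
Slack = (n − k + 1) − d = 2.
The code is NOT MDS (slack = 2 > 0).
Description: the claimed parameters are [7, 4, 2]_4; such a code would be non-MDS.


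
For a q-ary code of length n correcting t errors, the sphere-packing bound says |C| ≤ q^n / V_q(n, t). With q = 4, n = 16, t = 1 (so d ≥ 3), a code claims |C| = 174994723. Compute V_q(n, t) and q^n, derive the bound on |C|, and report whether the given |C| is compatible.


V_q(n, t) = 49, q^n = 4294967296, Hamming bound = 87652393, |C| = 174994723 > bound (violated).

Step 1: Compute V_q(n, t) = Σ_{j=0}^1 C(n, j) (q−1)^j.
  j = 0: C(16,0)·(3)^0 = 1·1 = 1.
  j = 1: C(16,1)·(3)^1 = 16·3 = 48.
  V_q(n, t) = 1 + 48 = 49.
Step 2: q^n = 4^16 = 4294967296.
Step 3: Hamming bound ⌊q^n / V_q(n,t)⌋ = ⌊4294967296/49⌋ = 87652393.
Step 4: Compare |C| = 174994723 to 87652393: violated.
The claimed |C| lies above the Hamming bound, so no 4-ary code of length 16 with d ≥ 3 can have 174994723 codewords.


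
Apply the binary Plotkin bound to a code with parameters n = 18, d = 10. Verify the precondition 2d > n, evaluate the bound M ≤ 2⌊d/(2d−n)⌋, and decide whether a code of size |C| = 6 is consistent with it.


Plotkin bound M ≤ 10; given |C| = 6 ≤ bound (satisfied).

Check applicability: 2d = 20, n = 18.
2d − n = 2 > 0, so Plotkin applies.
Compute d/(2d−n) = 10/2 ≈ 5.0000.
⌊d/(2d−n)⌋ = 5.
Plotkin bound: M ≤ 2·5 = 10.
Given |C| = 6, check: satisfied.
This |C| is below the Plotkin bound.


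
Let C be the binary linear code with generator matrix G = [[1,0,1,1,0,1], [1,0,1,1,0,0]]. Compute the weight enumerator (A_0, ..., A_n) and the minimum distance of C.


Weight distribution: A_0 = 1, A_1 = 1, A_3 = 1, A_4 = 1. Minimum distance d = 1.

Enumerate all 2^2 = 4 messages m ∈ F_2^2.
For each, compute codeword c = mG in F_2^6, then tally its weight.
  m = 00 → c = 000000, weight = 0.
  m = 10 → c = 101101, weight = 4.
  m = 01 → c = 101100, weight = 3.
  m = 11 → c = 000001, weight = 1.
Tally weights:
  weight 0: 1 codewords.
  weight 1: 1 codewords.
  weight 3: 1 codewords.
  weight 4: 1 codewords.
Minimum distance d = smallest w > 0 with A_w > 0 = 1.
Sanity: Σ A_w = 4 = 2^2 = 4 ✓.


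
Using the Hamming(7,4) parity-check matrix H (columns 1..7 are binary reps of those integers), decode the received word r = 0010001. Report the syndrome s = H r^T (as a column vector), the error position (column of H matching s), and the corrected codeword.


s = (1, 0, 0)^T, error position = 4, corrected codeword c = 0011001

Compute s = H r^T mod 2 one row at a time:
  s_1 = 0 + 0 + 0 + 1 = 1 ≡ 1 (mod 2).
  s_2 = 0 + 1 + 0 + 1 = 2 ≡ 0 (mod 2).
  s_3 = 0 + 1 + 0 + 1 = 2 ≡ 0 (mod 2).
s = (1, 0, 0)^T — this equals column 4 of H (binary 100), so error is at position 4.
Correct: flip bit 4 of r = 0010001 to get c = 0011001.


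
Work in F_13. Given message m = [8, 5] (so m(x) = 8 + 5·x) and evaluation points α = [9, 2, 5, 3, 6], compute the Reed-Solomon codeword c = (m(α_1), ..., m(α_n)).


c = [1, 5, 7, 10, 12]

Message polynomial: m(x) = 8 + 5·x (mod 13).
For each evaluation point α_i, compute m(α_i) mod 13:
  α_1 = 9: Horner steps 5 → 1, so m(9) = 1.
  α_2 = 2: Horner steps 5 → 5, so m(2) = 5.
  α_3 = 5: Horner steps 5 → 7, so m(5) = 7.
  α_4 = 3: Horner steps 5 → 10, so m(3) = 10.
  α_5 = 6: Horner steps 5 → 12, so m(6) = 12.
Codeword c = [1, 5, 7, 10, 12] ∈ F_13^5.


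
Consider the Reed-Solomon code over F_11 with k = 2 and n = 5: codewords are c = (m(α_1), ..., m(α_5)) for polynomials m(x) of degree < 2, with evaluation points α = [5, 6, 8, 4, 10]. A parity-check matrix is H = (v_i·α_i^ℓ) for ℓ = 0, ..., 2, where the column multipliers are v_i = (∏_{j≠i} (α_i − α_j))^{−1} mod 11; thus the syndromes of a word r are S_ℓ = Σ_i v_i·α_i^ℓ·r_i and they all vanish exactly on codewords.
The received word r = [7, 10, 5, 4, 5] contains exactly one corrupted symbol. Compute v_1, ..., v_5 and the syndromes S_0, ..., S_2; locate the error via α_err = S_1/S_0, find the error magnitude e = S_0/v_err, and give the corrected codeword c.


S = (3, 8, 3), error at position 5, error magnitude e = 5, c = [7, 10, 5, 4, 0].

Step 1: column multipliers v_i = (∏_{j≠i}(α_i − α_j))^{−1} mod 11.
  i = 1 (α = 5): (5−6)(5−8)(5−4)(5−10) = (−1)·(−3)·1·(−5) = −15 ≡ 7, so v_1 = 7^{−1} = 8 (mod 11).
  i = 2 (α = 6): (6−5)(6−8)(6−4)(6−10) = 1·(−2)·2·(−4) = 16 ≡ 5, so v_2 = 5^{−1} = 9 (mod 11).
  i = 3 (α = 8): (8−5)(8−6)(8−4)(8−10) = 3·2·4·(−2) = −48 ≡ 7, so v_3 = 7^{−1} = 8 (mod 11).
  i = 4 (α = 4): (4−5)(4−6)(4−8)(4−10) = (−1)·(−2)·(−4)·(−6) = 48 ≡ 4, so v_4 = 4^{−1} = 3 (mod 11).
  i = 5 (α = 10): (10−5)(10−6)(10−8)(10−4) = 5·4·2·6 = 240 ≡ 9, so v_5 = 9^{−1} = 5 (mod 11).
  v = [8, 9, 8, 3, 5].
Step 2: syndromes of r = [7, 10, 5, 4, 5] (all sums mod 11).
  S_0 = Σ v_i r_i = 8·7 + 9·10 + 8·5 + 3·4 + 5·5 = 223 ≡ 3.
  S_1 = Σ v_i α_i r_i = 8·5·7 + 9·6·10 + 8·8·5 + 3·4·4 + 5·10·5 = 1438 ≡ 8.
  α_i^2 mod 11 = [3, 3, 9, 5, 1].
  S_2 = Σ v_i α_i^2 r_i = 8·3·7 + 9·3·10 + 8·9·5 + 3·5·4 + 5·1·5 = 883 ≡ 3.
  S = (3, 8, 3) ≠ 0, so r is not a codeword (an error is present).
Step 3: locate the error. For a single error e at position i, S_ℓ = v_i·e·α_i^ℓ, so α_err = S_1/S_0.
  S_0^{−1} = 3^{−1} = 4 (mod 11), so α_err = 8·4 = 32 ≡ 10 = α_5. Error position i = 5.
  Consistency check: S_2/S_1 = 3·7 = 21 ≡ 10 = α_err ✓ (single-error assumption holds).
Step 4: error magnitude e = S_0/v_5 = S_0·∏_{j≠5}(α_5 − α_j) = 3·9 = 27 ≡ 5 (mod 11).
Step 5: correct position 5: c_5 = r_5 − e = 5 − 5 ≡ 0 (mod 11). Hence c = [7, 10, 5, 4, 0].
  Check: interpolating c through the α_i gives m(x) = 3 + 3·x (degree < 2) with m(α_i) = c_i for every i, so c is indeed a codeword.


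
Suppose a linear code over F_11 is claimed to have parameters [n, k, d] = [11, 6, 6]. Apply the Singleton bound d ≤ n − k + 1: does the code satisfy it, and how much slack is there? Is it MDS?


Singleton RHS = n − k + 1 = 6, slack = 0, bound satisfied, MDS.

Singleton bound: d ≤ n − k + 1.
Here n = 11, k = 6, so n − k + 1 = 6.
Given d = 6, check d ≤ 6: YES.
Slack = (n − k + 1) − d = 0.
The code is MDS (slack = 0).
Description: the claimed parameters are [11, 6, 6]_11; such a code would be MDS (meets Singleton bound).


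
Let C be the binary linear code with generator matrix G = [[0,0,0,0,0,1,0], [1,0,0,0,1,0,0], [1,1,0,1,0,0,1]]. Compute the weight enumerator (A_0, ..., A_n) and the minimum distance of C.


Weight distribution: A_0 = 1, A_1 = 1, A_2 = 1, A_3 = 1, A_4 = 2, A_5 = 2. Minimum distance d = 1.

Enumerate all 2^3 = 8 messages m ∈ F_2^3.
For each, compute codeword c = mG in F_2^7, then tally its weight.
  m = 000 → c = 0000000, weight = 0.
  m = 100 → c = 0000010, weight = 1.
  m = 010 → c = 1000100, weight = 2.
  m = 110 → c = 1000110, weight = 3.
  m = 001 → c = 1101001, weight = 4.
  m = 101 → c = 1101011, weight = 5.
  m = 011 → c = 0101101, weight = 4.
  m = 111 → c = 0101111, weight = 5.
Tally weights:
  weight 0: 1 codewords.
  weight 1: 1 codewords.
  weight 2: 1 codewords.
  weight 3: 1 codewords.
  weight 4: 2 codewords.
  weight 5: 2 codewords.
Minimum distance d = smallest w > 0 with A_w > 0 = 1.
Sanity: Σ A_w = 8 = 2^3 = 8 ✓.


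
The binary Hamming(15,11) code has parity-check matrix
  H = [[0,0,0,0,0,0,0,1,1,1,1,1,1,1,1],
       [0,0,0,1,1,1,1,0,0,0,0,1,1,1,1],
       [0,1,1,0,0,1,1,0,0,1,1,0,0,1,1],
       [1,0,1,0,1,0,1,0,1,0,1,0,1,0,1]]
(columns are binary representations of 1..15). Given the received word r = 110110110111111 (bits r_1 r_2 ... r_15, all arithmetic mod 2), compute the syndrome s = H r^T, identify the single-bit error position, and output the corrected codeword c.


s = (1, 1, 0, 0)^T, error position = 12, corrected codeword c = 110110110110111

Compute s = H r^T mod 2 one row at a time:
  s_1 = 1 + 0 + 1 + 1 + 1 + 1 + 1 + 1 = 7 ≡ 1 (mod 2).
  s_2 = 1 + 1 + 0 + 1 + 1 + 1 + 1 + 1 = 7 ≡ 1 (mod 2).
  s_3 = 1 + 0 + 0 + 1 + 1 + 1 + 1 + 1 = 6 ≡ 0 (mod 2).
  s_4 = 1 + 0 + 1 + 1 + 0 + 1 + 1 + 1 = 6 ≡ 0 (mod 2).
s = (1, 1, 0, 0)^T — this equals column 12 of H (binary 1100), so error is at position 12.
Correct: flip bit 12 of r = 110110110111111 to get c = 110110110110111.


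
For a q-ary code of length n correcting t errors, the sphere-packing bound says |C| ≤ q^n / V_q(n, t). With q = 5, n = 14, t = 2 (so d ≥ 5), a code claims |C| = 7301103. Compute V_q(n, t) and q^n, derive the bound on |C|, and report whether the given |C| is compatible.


V_q(n, t) = 1513, q^n = 6103515625, Hamming bound = 4034048, |C| = 7301103 > bound (violated).

Step 1: Compute V_q(n, t) = Σ_{j=0}^2 C(n, j) (q−1)^j.
  j = 0: C(14,0)·(4)^0 = 1·1 = 1.
  j = 1: C(14,1)·(4)^1 = 14·4 = 56.
  j = 2: C(14,2)·(4)^2 = 91·16 = 1456.
  V_q(n, t) = 1 + 56 + 1456 = 1513.
Step 2: q^n = 5^14 = 6103515625.
Step 3: Hamming bound ⌊q^n / V_q(n,t)⌋ = ⌊6103515625/1513⌋ = 4034048.
Step 4: Compare |C| = 7301103 to 4034048: violated.
The claimed |C| lies above the Hamming bound, so no 5-ary code of length 14 with d ≥ 5 can have 7301103 codewords.


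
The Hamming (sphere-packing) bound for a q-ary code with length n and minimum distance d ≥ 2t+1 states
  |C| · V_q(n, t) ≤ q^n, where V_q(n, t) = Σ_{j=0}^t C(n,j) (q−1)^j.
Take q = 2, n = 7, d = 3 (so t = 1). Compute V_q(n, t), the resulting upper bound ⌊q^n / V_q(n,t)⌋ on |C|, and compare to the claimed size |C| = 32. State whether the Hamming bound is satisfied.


V_q(n, t) = 8, q^n = 128, Hamming bound = 16, |C| = 32 > bound (violated).

Step 1: Compute V_q(n, t) = Σ_{j=0}^1 C(n, j) (q−1)^j.
  j = 0: C(7,0)·(1)^0 = 1·1 = 1.
  j = 1: C(7,1)·(1)^1 = 7·1 = 7.
  V_q(n, t) = 1 + 7 = 8.
Step 2: q^n = 2^7 = 128.
Step 3: Hamming bound ⌊q^n / V_q(n,t)⌋ = ⌊128/8⌋ = 16.
Step 4: Compare |C| = 32 to 16: violated.
The claimed |C| lies above the Hamming bound, so no 2-ary code of length 7 with d ≥ 3 can have 32 codewords.


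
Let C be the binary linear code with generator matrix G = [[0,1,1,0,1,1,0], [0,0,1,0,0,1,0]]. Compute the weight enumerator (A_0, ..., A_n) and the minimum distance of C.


Weight distribution: A_0 = 1, A_2 = 2, A_4 = 1. Minimum distance d = 2.

Enumerate all 2^2 = 4 messages m ∈ F_2^2.
For each, compute codeword c = mG in F_2^7, then tally its weight.
  m = 00 → c = 0000000, weight = 0.
  m = 10 → c = 0110110, weight = 4.
  m = 01 → c = 0010010, weight = 2.
  m = 11 → c = 0100100, weight = 2.
Tally weights:
  weight 0: 1 codewords.
  weight 2: 2 codewords.
  weight 4: 1 codewords.
Minimum distance d = smallest w > 0 with A_w > 0 = 2.
Sanity: Σ A_w = 4 = 2^2 = 4 ✓.


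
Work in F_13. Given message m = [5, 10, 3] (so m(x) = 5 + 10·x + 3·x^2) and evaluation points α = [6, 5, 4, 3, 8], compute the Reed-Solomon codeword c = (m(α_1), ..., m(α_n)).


c = [4, 0, 2, 10, 4]

Message polynomial: m(x) = 5 + 10·x + 3·x^2 (mod 13).
For each evaluation point α_i, compute m(α_i) mod 13:
  α_1 = 6: Horner steps 3 → 2 → 4, so m(6) = 4.
  α_2 = 5: Horner steps 3 → 12 → 0, so m(5) = 0.
  α_3 = 4: Horner steps 3 → 9 → 2, so m(4) = 2.
  α_4 = 3: Horner steps 3 → 6 → 10, so m(3) = 10.
  α_5 = 8: Horner steps 3 → 8 → 4, so m(8) = 4.
Codeword c = [4, 0, 2, 10, 4] ∈ F_13^5.


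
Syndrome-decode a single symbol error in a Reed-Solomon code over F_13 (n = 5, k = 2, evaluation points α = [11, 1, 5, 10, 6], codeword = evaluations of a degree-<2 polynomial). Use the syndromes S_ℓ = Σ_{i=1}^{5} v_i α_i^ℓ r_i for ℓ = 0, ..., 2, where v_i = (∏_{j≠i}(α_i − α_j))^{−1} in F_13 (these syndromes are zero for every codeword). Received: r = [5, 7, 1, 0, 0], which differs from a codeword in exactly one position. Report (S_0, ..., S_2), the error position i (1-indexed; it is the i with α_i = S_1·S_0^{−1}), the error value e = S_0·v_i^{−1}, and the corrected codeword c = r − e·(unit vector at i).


S = (8, 9, 2), error at position 5, error magnitude e = 7, c = [5, 7, 1, 0, 6].

Step 1: column multipliers v_i = (∏_{j≠i}(α_i − α_j))^{−1} mod 13.
  i = 1 (α = 11): (11−1)(11−5)(11−10)(11−6) = 10·6·1·5 = 300 ≡ 1, so v_1 = 1^{−1} = 1 (mod 13).
  i = 2 (α = 1): (1−11)(1−5)(1−10)(1−6) = (−10)·(−4)·(−9)·(−5) = 1800 ≡ 6, so v_2 = 6^{−1} = 11 (mod 13).
  i = 3 (α = 5): (5−11)(5−1)(5−10)(5−6) = (−6)·4·(−5)·(−1) = −120 ≡ 10, so v_3 = 10^{−1} = 4 (mod 13).
  i = 4 (α = 10): (10−11)(10−1)(10−5)(10−6) = (−1)·9·5·4 = −180 ≡ 2, so v_4 = 2^{−1} = 7 (mod 13).
  i = 5 (α = 6): (6−11)(6−1)(6−5)(6−10) = (−5)·5·1·(−4) = 100 ≡ 9, so v_5 = 9^{−1} = 3 (mod 13).
  v = [1, 11, 4, 7, 3].
Step 2: syndromes of r = [5, 7, 1, 0, 0] (all sums mod 13).
  S_0 = Σ v_i r_i = 1·5 + 11·7 + 4·1 + 7·0 + 3·0 = 86 ≡ 8.
  S_1 = Σ v_i α_i r_i = 1·11·5 + 11·1·7 + 4·5·1 + 7·10·0 + 3·6·0 = 152 ≡ 9.
  α_i^2 mod 13 = [4, 1, 12, 9, 10].
  S_2 = Σ v_i α_i^2 r_i = 1·4·5 + 11·1·7 + 4·12·1 + 7·9·0 + 3·10·0 = 145 ≡ 2.
  S = (8, 9, 2) ≠ 0, so r is not a codeword (an error is present).
Step 3: locate the error. For a single error e at position i, S_ℓ = v_i·e·α_i^ℓ, so α_err = S_1/S_0.
  S_0^{−1} = 8^{−1} = 5 (mod 13), so α_err = 9·5 = 45 ≡ 6 = α_5. Error position i = 5.
  Consistency check: S_2/S_1 = 2·3 = 6 ≡ 6 = α_err ✓ (single-error assumption holds).
Step 4: error magnitude e = S_0/v_5 = S_0·∏_{j≠5}(α_5 − α_j) = 8·9 = 72 ≡ 7 (mod 13).
Step 5: correct position 5: c_5 = r_5 − e = 0 − 7 ≡ 6 (mod 13). Hence c = [5, 7, 1, 0, 6].
  Check: interpolating c through the α_i gives m(x) = 2 + 5·x (degree < 2) with m(α_i) = c_i for every i, so c is indeed a codeword.


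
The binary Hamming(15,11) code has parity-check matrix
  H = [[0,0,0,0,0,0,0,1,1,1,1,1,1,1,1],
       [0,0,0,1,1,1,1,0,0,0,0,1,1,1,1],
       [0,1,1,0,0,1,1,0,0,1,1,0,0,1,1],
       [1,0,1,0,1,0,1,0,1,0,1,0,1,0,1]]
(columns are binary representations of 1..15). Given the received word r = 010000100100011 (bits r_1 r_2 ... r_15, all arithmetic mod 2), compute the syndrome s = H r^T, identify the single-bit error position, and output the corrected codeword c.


s = (1, 1, 1, 0)^T, error position = 14, corrected codeword c = 010000100100001

Compute s = H r^T mod 2 one row at a time:
  s_1 = 0 + 0 + 1 + 0 + 0 + 0 + 1 + 1 = 3 ≡ 1 (mod 2).
  s_2 = 0 + 0 + 0 + 1 + 0 + 0 + 1 + 1 = 3 ≡ 1 (mod 2).
  s_3 = 1 + 0 + 0 + 1 + 1 + 0 + 1 + 1 = 5 ≡ 1 (mod 2).
  s_4 = 0 + 0 + 0 + 1 + 0 + 0 + 0 + 1 = 2 ≡ 0 (mod 2).
s = (1, 1, 1, 0)^T — this equals column 14 of H (binary 1110), so error is at position 14.
Correct: flip bit 14 of r = 010000100100011 to get c = 010000100100001.


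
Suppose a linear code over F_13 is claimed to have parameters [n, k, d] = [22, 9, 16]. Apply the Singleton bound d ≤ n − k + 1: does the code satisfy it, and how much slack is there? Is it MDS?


Singleton RHS = n − k + 1 = 14, slack = -2, bound violated (no such code; not MDS).

Singleton bound: d ≤ n − k + 1.
Here n = 22, k = 9, so n − k + 1 = 14.
Given d = 16, check d ≤ 14: NO.
Slack = (n − k + 1) − d = -2.
The slack is negative: d = 16 exceeds n − k + 1 = 14 by 2, so the Singleton bound is violated and no linear [22, 9, 16]_13 code can exist. In particular it is not MDS (MDS requires d = n − k + 1 exactly).
Description: the claimed parameters are [22, 9, 16]_13; such a code would be impossible (violates the Singleton bound).


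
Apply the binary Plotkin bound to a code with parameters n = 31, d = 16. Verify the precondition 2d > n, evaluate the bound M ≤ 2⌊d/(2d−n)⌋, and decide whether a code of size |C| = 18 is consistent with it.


Plotkin bound M ≤ 32; given |C| = 18 ≤ bound (satisfied).

Check applicability: 2d = 32, n = 31.
2d − n = 1 > 0, so Plotkin applies.
Compute d/(2d−n) = 16/1 ≈ 16.0000.
⌊d/(2d−n)⌋ = 16.
Plotkin bound: M ≤ 2·16 = 32.
Given |C| = 18, check: satisfied.
This |C| is below the Plotkin bound.


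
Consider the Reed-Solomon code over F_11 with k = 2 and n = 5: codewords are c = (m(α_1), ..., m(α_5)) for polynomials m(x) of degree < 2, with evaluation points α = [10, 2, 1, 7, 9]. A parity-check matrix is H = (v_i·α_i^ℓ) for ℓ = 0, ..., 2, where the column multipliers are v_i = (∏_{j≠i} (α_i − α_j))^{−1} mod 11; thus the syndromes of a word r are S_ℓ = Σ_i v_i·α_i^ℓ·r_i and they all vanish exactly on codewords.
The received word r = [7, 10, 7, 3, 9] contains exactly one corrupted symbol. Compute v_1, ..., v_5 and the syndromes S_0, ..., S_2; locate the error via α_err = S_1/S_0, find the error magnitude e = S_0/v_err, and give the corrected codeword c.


S = (4, 7, 4), error at position 1, error magnitude e = 6, c = [1, 10, 7, 3, 9].

Step 1: column multipliers v_i = (∏_{j≠i}(α_i − α_j))^{−1} mod 11.
  i = 1 (α = 10): (10−2)(10−1)(10−7)(10−9) = 8·9·3·1 = 216 ≡ 7, so v_1 = 7^{−1} = 8 (mod 11).
  i = 2 (α = 2): (2−10)(2−1)(2−7)(2−9) = (−8)·1·(−5)·(−7) = −280 ≡ 6, so v_2 = 6^{−1} = 2 (mod 11).
  i = 3 (α = 1): (1−10)(1−2)(1−7)(1−9) = (−9)·(−1)·(−6)·(−8) = 432 ≡ 3, so v_3 = 3^{−1} = 4 (mod 11).
  i = 4 (α = 7): (7−10)(7−2)(7−1)(7−9) = (−3)·5·6·(−2) = 180 ≡ 4, so v_4 = 4^{−1} = 3 (mod 11).
  i = 5 (α = 9): (9−10)(9−2)(9−1)(9−7) = (−1)·7·8·2 = −112 ≡ 9, so v_5 = 9^{−1} = 5 (mod 11).
  v = [8, 2, 4, 3, 5].
Step 2: syndromes of r = [7, 10, 7, 3, 9] (all sums mod 11).
  S_0 = Σ v_i r_i = 8·7 + 2·10 + 4·7 + 3·3 + 5·9 = 158 ≡ 4.
  S_1 = Σ v_i α_i r_i = 8·10·7 + 2·2·10 + 4·1·7 + 3·7·3 + 5·9·9 = 1096 ≡ 7.
  α_i^2 mod 11 = [1, 4, 1, 5, 4].
  S_2 = Σ v_i α_i^2 r_i = 8·1·7 + 2·4·10 + 4·1·7 + 3·5·3 + 5·4·9 = 389 ≡ 4.
  S = (4, 7, 4) ≠ 0, so r is not a codeword (an error is present).
Step 3: locate the error. For a single error e at position i, S_ℓ = v_i·e·α_i^ℓ, so α_err = S_1/S_0.
  S_0^{−1} = 4^{−1} = 3 (mod 11), so α_err = 7·3 = 21 ≡ 10 = α_1. Error position i = 1.
  Consistency check: S_2/S_1 = 4·8 = 32 ≡ 10 = α_err ✓ (single-error assumption holds).
Step 4: error magnitude e = S_0/v_1 = S_0·∏_{j≠1}(α_1 − α_j) = 4·7 = 28 ≡ 6 (mod 11).
Step 5: correct position 1: c_1 = r_1 − e = 7 − 6 ≡ 1 (mod 11). Hence c = [1, 10, 7, 3, 9].
  Check: interpolating c through the α_i gives m(x) = 4 + 3·x (degree < 2) with m(α_i) = c_i for every i, so c is indeed a codeword.


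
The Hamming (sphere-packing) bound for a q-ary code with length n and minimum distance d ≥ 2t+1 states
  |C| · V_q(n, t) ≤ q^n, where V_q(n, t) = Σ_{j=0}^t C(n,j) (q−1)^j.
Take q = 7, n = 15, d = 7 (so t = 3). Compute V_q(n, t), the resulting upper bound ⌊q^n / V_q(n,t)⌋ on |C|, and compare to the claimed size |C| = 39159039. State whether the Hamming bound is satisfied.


V_q(n, t) = 102151, q^n = 4747561509943, Hamming bound = 46475918, |C| = 39159039 ≤ bound (satisfied).

Step 1: Compute V_q(n, t) = Σ_{j=0}^3 C(n, j) (q−1)^j.
  j = 0: C(15,0)·(6)^0 = 1·1 = 1.
  j = 1: C(15,1)·(6)^1 = 15·6 = 90.
  j = 2: C(15,2)·(6)^2 = 105·36 = 3780.
  j = 3: C(15,3)·(6)^3 = 455·216 = 98280.
  V_q(n, t) = 1 + 90 + 3780 + 98280 = 102151.
Step 2: q^n = 7^15 = 4747561509943.
Step 3: Hamming bound ⌊q^n / V_q(n,t)⌋ = ⌊4747561509943/102151⌋ = 46475918.
Step 4: Compare |C| = 39159039 to 46475918: satisfied.
The claimed |C| lies below the Hamming bound.


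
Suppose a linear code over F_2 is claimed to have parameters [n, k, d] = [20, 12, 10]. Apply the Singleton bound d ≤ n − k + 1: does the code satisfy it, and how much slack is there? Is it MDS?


Singleton RHS = n − k + 1 = 9, slack = -1, bound violated (no such code; not MDS).

Singleton bound: d ≤ n − k + 1.
Here n = 20, k = 12, so n − k + 1 = 9.
Given d = 10, check d ≤ 9: NO.
Slack = (n − k + 1) − d = -1.
The slack is negative: d = 10 exceeds n − k + 1 = 9 by 1, so the Singleton bound is violated and no linear [20, 12, 10]_2 code can exist. In particular it is not MDS (MDS requires d = n − k + 1 exactly).
Description: the claimed parameters are [20, 12, 10]_2; such a code would be impossible (violates the Singleton bound).


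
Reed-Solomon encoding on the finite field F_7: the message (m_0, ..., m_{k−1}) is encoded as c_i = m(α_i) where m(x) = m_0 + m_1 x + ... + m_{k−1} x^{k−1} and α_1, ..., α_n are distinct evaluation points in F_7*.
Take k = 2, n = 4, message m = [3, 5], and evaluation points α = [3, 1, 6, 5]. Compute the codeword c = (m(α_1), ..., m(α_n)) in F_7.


c = [4, 1, 5, 0]

Message polynomial: m(x) = 3 + 5·x (mod 7).
For each evaluation point α_i, compute m(α_i) mod 7:
  α_1 = 3: Horner steps 5 → 4, so m(3) = 4.
  α_2 = 1: Horner steps 5 → 1, so m(1) = 1.
  α_3 = 6: Horner steps 5 → 5, so m(6) = 5.
  α_4 = 5: Horner steps 5 → 0, so m(5) = 0.
Codeword c = [4, 1, 5, 0] ∈ F_7^4.


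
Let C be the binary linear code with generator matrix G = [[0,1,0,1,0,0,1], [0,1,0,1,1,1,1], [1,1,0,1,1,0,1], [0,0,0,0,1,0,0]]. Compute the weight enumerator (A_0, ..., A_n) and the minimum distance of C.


Weight distribution: A_0 = 1, A_1 = 3, A_2 = 3, A_3 = 2, A_4 = 3, A_5 = 3, A_6 = 1. Minimum distance d = 1.

Enumerate all 2^4 = 16 messages m ∈ F_2^4.
For each, compute codeword c = mG in F_2^7, then tally its weight.
  m = 0000 → c = 0000000, weight = 0.
  m = 1000 → c = 0101001, weight = 3.
  m = 0100 → c = 0101111, weight = 5.
  m = 1100 → c = 0000110, weight = 2.
  m = 0010 → c = 1101101, weight = 5.
  m = 1010 → c = 1000100, weight = 2.
  m = 0110 → c = 1000010, weight = 2.
  m = 1110 → c = 1101011, weight = 5.
  m = 0001 → c = 0000100, weight = 1.
  m = 1001 → c = 0101101, weight = 4.
  m = 0101 → c = 0101011, weight = 4.
  m = 1101 → c = 0000010, weight = 1.
  m = 0011 → c = 1101001, weight = 4.
  m = 1011 → c = 1000000, weight = 1.
  m = 0111 → c = 1000110, weight = 3.
  m = 1111 → c = 1101111, weight = 6.
Tally weights:
  weight 0: 1 codewords.
  weight 1: 3 codewords.
  weight 2: 3 codewords.
  weight 3: 2 codewords.
  weight 4: 3 codewords.
  weight 5: 3 codewords.
  weight 6: 1 codewords.
Minimum distance d = smallest w > 0 with A_w > 0 = 1.
Sanity: Σ A_w = 16 = 2^4 = 16 ✓.


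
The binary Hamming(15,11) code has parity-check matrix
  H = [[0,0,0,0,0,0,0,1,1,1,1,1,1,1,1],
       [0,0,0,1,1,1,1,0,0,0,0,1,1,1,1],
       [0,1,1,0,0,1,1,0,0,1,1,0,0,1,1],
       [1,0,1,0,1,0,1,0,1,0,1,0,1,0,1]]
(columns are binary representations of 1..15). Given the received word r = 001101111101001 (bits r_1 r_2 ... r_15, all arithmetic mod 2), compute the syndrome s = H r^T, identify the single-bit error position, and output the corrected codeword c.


s = (1, 1, 1, 0)^T, error position = 14, corrected codeword c = 001101111101011

Compute s = H r^T mod 2 one row at a time:
  s_1 = 1 + 1 + 1 + 0 + 1 + 0 + 0 + 1 = 5 ≡ 1 (mod 2).
  s_2 = 1 + 0 + 1 + 1 + 1 + 0 + 0 + 1 = 5 ≡ 1 (mod 2).
  s_3 = 0 + 1 + 1 + 1 + 1 + 0 + 0 + 1 = 5 ≡ 1 (mod 2).
  s_4 = 0 + 1 + 0 + 1 + 1 + 0 + 0 + 1 = 4 ≡ 0 (mod 2).
s = (1, 1, 1, 0)^T — this equals column 14 of H (binary 1110), so error is at position 14.
Correct: flip bit 14 of r = 001101111101001 to get c = 001101111101011.


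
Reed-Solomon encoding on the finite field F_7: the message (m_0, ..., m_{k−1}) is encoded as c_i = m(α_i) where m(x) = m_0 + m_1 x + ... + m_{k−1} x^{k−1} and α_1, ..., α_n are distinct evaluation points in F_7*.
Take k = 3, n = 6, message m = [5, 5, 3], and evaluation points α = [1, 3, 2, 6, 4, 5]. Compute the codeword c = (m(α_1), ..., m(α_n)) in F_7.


c = [6, 5, 6, 3, 3, 0]

Message polynomial: m(x) = 5 + 5·x + 3·x^2 (mod 7).
For each evaluation point α_i, compute m(α_i) mod 7:
  α_1 = 1: Horner steps 3 → 1 → 6, so m(1) = 6.
  α_2 = 3: Horner steps 3 → 0 → 5, so m(3) = 5.
  α_3 = 2: Horner steps 3 → 4 → 6, so m(2) = 6.
  α_4 = 6: Horner steps 3 → 2 → 3, so m(6) = 3.
  α_5 = 4: Horner steps 3 → 3 → 3, so m(4) = 3.
  α_6 = 5: Horner steps 3 → 6 → 0, so m(5) = 0.
Codeword c = [6, 5, 6, 3, 3, 0] ∈ F_7^6.


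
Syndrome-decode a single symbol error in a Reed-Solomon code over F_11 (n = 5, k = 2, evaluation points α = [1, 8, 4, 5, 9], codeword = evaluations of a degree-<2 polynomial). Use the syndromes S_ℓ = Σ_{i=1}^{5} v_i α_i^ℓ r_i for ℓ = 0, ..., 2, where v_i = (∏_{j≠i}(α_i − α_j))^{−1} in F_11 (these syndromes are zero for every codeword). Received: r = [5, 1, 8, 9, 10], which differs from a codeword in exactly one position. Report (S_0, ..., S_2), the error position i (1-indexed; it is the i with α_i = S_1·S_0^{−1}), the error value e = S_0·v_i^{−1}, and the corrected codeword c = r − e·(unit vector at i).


S = (5, 1, 9), error at position 5, error magnitude e = 8, c = [5, 1, 8, 9, 2].

Step 1: column multipliers v_i = (∏_{j≠i}(α_i − α_j))^{−1} mod 11.
  i = 1 (α = 1): (1−8)(1−4)(1−5)(1−9) = (−7)·(−3)·(−4)·(−8) = 672 ≡ 1, so v_1 = 1^{−1} = 1 (mod 11).
  i = 2 (α = 8): (8−1)(8−4)(8−5)(8−9) = 7·4·3·(−1) = −84 ≡ 4, so v_2 = 4^{−1} = 3 (mod 11).
  i = 3 (α = 4): (4−1)(4−8)(4−5)(4−9) = 3·(−4)·(−1)·(−5) = −60 ≡ 6, so v_3 = 6^{−1} = 2 (mod 11).
  i = 4 (α = 5): (5−1)(5−8)(5−4)(5−9) = 4·(−3)·1·(−4) = 48 ≡ 4, so v_4 = 4^{−1} = 3 (mod 11).
  i = 5 (α = 9): (9−1)(9−8)(9−4)(9−5) = 8·1·5·4 = 160 ≡ 6, so v_5 = 6^{−1} = 2 (mod 11).
  v = [1, 3, 2, 3, 2].
Step 2: syndromes of r = [5, 1, 8, 9, 10] (all sums mod 11).
  S_0 = Σ v_i r_i = 1·5 + 3·1 + 2·8 + 3·9 + 2·10 = 71 ≡ 5.
  S_1 = Σ v_i α_i r_i = 1·1·5 + 3·8·1 + 2·4·8 + 3·5·9 + 2·9·10 = 408 ≡ 1.
  α_i^2 mod 11 = [1, 9, 5, 3, 4].
  S_2 = Σ v_i α_i^2 r_i = 1·1·5 + 3·9·1 + 2·5·8 + 3·3·9 + 2·4·10 = 273 ≡ 9.
  S = (5, 1, 9) ≠ 0, so r is not a codeword (an error is present).
Step 3: locate the error. For a single error e at position i, S_ℓ = v_i·e·α_i^ℓ, so α_err = S_1/S_0.
  S_0^{−1} = 5^{−1} = 9 (mod 11), so α_err = 1·9 = 9 ≡ 9 = α_5. Error position i = 5.
  Consistency check: S_2/S_1 = 9·1 = 9 ≡ 9 = α_err ✓ (single-error assumption holds).
Step 4: error magnitude e = S_0/v_5 = S_0·∏_{j≠5}(α_5 − α_j) = 5·6 = 30 ≡ 8 (mod 11).
Step 5: correct position 5: c_5 = r_5 − e = 10 − 8 ≡ 2 (mod 11). Hence c = [5, 1, 8, 9, 2].
  Check: interpolating c through the α_i gives m(x) = 4 + 1·x (degree < 2) with m(α_i) = c_i for every i, so c is indeed a codeword.


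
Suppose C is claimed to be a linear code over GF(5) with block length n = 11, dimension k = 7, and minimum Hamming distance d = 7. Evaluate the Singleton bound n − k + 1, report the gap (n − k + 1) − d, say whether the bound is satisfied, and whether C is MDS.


Singleton RHS = n − k + 1 = 5, slack = -2, bound violated (no such code; not MDS).

Singleton bound: d ≤ n − k + 1.
Here n = 11, k = 7, so n − k + 1 = 5.
Given d = 7, check d ≤ 5: NO.
Slack = (n − k + 1) − d = -2.
The slack is negative: d = 7 exceeds n − k + 1 = 5 by 2, so the Singleton bound is violated and no linear [11, 7, 7]_5 code can exist. In particular it is not MDS (MDS requires d = n − k + 1 exactly).
Description: the claimed parameters are [11, 7, 7]_5; such a code would be impossible (violates the Singleton bound).


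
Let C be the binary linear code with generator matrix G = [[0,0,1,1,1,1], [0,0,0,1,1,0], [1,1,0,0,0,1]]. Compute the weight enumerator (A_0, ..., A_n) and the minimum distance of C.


Weight distribution: A_0 = 1, A_2 = 2, A_3 = 2, A_4 = 1, A_5 = 2. Minimum distance d = 2.

Enumerate all 2^3 = 8 messages m ∈ F_2^3.
For each, compute codeword c = mG in F_2^6, then tally its weight.
  m = 000 → c = 000000, weight = 0.
  m = 100 → c = 001111, weight = 4.
  m = 010 → c = 000110, weight = 2.
  m = 110 → c = 001001, weight = 2.
  m = 001 → c = 110001, weight = 3.
  m = 101 → c = 111110, weight = 5.
  m = 011 → c = 110111, weight = 5.
  m = 111 → c = 111000, weight = 3.
Tally weights:
  weight 0: 1 codewords.
  weight 2: 2 codewords.
  weight 3: 2 codewords.
  weight 4: 1 codewords.
  weight 5: 2 codewords.
Minimum distance d = smallest w > 0 with A_w > 0 = 2.
Sanity: Σ A_w = 8 = 2^3 = 8 ✓.


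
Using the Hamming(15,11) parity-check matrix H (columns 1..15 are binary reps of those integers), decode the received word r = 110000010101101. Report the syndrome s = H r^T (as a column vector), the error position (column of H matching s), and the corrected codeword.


s = (1, 1, 1, 1)^T, error position = 15, corrected codeword c = 110000010101100

Compute s = H r^T mod 2 one row at a time:
  s_1 = 1 + 0 + 1 + 0 + 1 + 1 + 0 + 1 = 5 ≡ 1 (mod 2).
  s_2 = 0 + 0 + 0 + 0 + 1 + 1 + 0 + 1 = 3 ≡ 1 (mod 2).
  s_3 = 1 + 0 + 0 + 0 + 1 + 0 + 0 + 1 = 3 ≡ 1 (mod 2).
  s_4 = 1 + 0 + 0 + 0 + 0 + 0 + 1 + 1 = 3 ≡ 1 (mod 2).
s = (1, 1, 1, 1)^T — this equals column 15 of H (binary 1111), so error is at position 15.
Correct: flip bit 15 of r = 110000010101101 to get c = 110000010101100.


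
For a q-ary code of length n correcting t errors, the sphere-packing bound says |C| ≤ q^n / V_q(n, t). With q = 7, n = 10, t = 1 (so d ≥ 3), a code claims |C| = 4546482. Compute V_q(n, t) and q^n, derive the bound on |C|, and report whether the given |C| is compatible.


V_q(n, t) = 61, q^n = 282475249, Hamming bound = 4630741, |C| = 4546482 ≤ bound (satisfied).

Step 1: Compute V_q(n, t) = Σ_{j=0}^1 C(n, j) (q−1)^j.
  j = 0: C(10,0)·(6)^0 = 1·1 = 1.
  j = 1: C(10,1)·(6)^1 = 10·6 = 60.
  V_q(n, t) = 1 + 60 = 61.
Step 2: q^n = 7^10 = 282475249.
Step 3: Hamming bound ⌊q^n / V_q(n,t)⌋ = ⌊282475249/61⌋ = 4630741.
Step 4: Compare |C| = 4546482 to 4630741: satisfied.
The claimed |C| lies below the Hamming bound.


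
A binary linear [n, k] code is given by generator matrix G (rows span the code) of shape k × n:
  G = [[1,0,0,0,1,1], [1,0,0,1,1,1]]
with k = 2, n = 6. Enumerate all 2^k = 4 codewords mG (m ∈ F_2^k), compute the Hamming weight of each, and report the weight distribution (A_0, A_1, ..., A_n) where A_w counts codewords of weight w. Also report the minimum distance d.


Weight distribution: A_0 = 1, A_1 = 1, A_3 = 1, A_4 = 1. Minimum distance d = 1.

Enumerate all 2^2 = 4 messages m ∈ F_2^2.
For each, compute codeword c = mG in F_2^6, then tally its weight.
  m = 00 → c = 000000, weight = 0.
  m = 10 → c = 100011, weight = 3.
  m = 01 → c = 100111, weight = 4.
  m = 11 → c = 000100, weight = 1.
Tally weights:
  weight 0: 1 codewords.
  weight 1: 1 codewords.
  weight 3: 1 codewords.
  weight 4: 1 codewords.
Minimum distance d = smallest w > 0 with A_w > 0 = 1.
Sanity: Σ A_w = 4 = 2^2 = 4 ✓.


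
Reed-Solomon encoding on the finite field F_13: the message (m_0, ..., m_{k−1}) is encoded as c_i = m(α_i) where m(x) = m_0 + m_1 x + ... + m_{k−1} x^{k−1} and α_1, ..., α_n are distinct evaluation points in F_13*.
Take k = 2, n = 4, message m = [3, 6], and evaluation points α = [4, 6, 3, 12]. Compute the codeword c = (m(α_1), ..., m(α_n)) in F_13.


c = [1, 0, 8, 10]

Message polynomial: m(x) = 3 + 6·x (mod 13).
For each evaluation point α_i, compute m(α_i) mod 13:
  α_1 = 4: Horner steps 6 → 1, so m(4) = 1.
  α_2 = 6: Horner steps 6 → 0, so m(6) = 0.
  α_3 = 3: Horner steps 6 → 8, so m(3) = 8.
  α_4 = 12: Horner steps 6 → 10, so m(12) = 10.
Codeword c = [1, 0, 8, 10] ∈ F_13^4.


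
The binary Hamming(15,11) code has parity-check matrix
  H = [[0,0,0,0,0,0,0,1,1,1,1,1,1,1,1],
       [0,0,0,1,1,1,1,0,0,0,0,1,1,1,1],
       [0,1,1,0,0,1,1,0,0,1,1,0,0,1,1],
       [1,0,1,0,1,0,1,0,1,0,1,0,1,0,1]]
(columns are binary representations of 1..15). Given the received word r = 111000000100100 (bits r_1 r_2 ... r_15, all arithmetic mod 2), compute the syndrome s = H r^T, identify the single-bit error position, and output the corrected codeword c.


s = (0, 1, 1, 1)^T, error position = 7, corrected codeword c = 111000100100100

Compute s = H r^T mod 2 one row at a time:
  s_1 = 0 + 0 + 1 + 0 + 0 + 1 + 0 + 0 = 2 ≡ 0 (mod 2).
  s_2 = 0 + 0 + 0 + 0 + 0 + 1 + 0 + 0 = 1 ≡ 1 (mod 2).
  s_3 = 1 + 1 + 0 + 0 + 1 + 0 + 0 + 0 = 3 ≡ 1 (mod 2).
  s_4 = 1 + 1 + 0 + 0 + 0 + 0 + 1 + 0 = 3 ≡ 1 (mod 2).
s = (0, 1, 1, 1)^T — this equals column 7 of H (binary 0111), so error is at position 7.
Correct: flip bit 7 of r = 111000000100100 to get c = 111000100100100.


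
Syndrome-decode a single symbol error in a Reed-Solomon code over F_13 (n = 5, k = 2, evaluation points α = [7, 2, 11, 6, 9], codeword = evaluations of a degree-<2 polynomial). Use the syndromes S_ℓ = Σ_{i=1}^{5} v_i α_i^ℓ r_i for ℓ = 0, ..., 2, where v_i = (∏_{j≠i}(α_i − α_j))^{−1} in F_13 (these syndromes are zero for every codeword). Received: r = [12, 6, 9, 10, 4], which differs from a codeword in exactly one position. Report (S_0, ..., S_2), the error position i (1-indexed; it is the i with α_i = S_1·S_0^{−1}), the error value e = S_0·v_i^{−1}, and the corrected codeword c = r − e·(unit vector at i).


S = (4, 11, 1), error at position 4, error magnitude e = 7, c = [12, 6, 9, 3, 4].

Step 1: column multipliers v_i = (∏_{j≠i}(α_i − α_j))^{−1} mod 13.
  i = 1 (α = 7): (7−2)(7−11)(7−6)(7−9) = 5·(−4)·1·(−2) = 40 ≡ 1, so v_1 = 1^{−1} = 1 (mod 13).
  i = 2 (α = 2): (2−7)(2−11)(2−6)(2−9) = (−5)·(−9)·(−4)·(−7) = 1260 ≡ 12, so v_2 = 12^{−1} = 12 (mod 13).
  i = 3 (α = 11): (11−7)(11−2)(11−6)(11−9) = 4·9·5·2 = 360 ≡ 9, so v_3 = 9^{−1} = 3 (mod 13).
  i = 4 (α = 6): (6−7)(6−2)(6−11)(6−9) = (−1)·4·(−5)·(−3) = −60 ≡ 5, so v_4 = 5^{−1} = 8 (mod 13).
  i = 5 (α = 9): (9−7)(9−2)(9−11)(9−6) = 2·7·(−2)·3 = −84 ≡ 7, so v_5 = 7^{−1} = 2 (mod 13).
  v = [1, 12, 3, 8, 2].
Step 2: syndromes of r = [12, 6, 9, 10, 4] (all sums mod 13).
  S_0 = Σ v_i r_i = 1·12 + 12·6 + 3·9 + 8·10 + 2·4 = 199 ≡ 4.
  S_1 = Σ v_i α_i r_i = 1·7·12 + 12·2·6 + 3·11·9 + 8·6·10 + 2·9·4 = 1077 ≡ 11.
  α_i^2 mod 13 = [10, 4, 4, 10, 3].
  S_2 = Σ v_i α_i^2 r_i = 1·10·12 + 12·4·6 + 3·4·9 + 8·10·10 + 2·3·4 = 1340 ≡ 1.
  S = (4, 11, 1) ≠ 0, so r is not a codeword (an error is present).
Step 3: locate the error. For a single error e at position i, S_ℓ = v_i·e·α_i^ℓ, so α_err = S_1/S_0.
  S_0^{−1} = 4^{−1} = 10 (mod 13), so α_err = 11·10 = 110 ≡ 6 = α_4. Error position i = 4.
  Consistency check: S_2/S_1 = 1·6 = 6 ≡ 6 = α_err ✓ (single-error assumption holds).
Step 4: error magnitude e = S_0/v_4 = S_0·∏_{j≠4}(α_4 − α_j) = 4·5 = 20 ≡ 7 (mod 13).
Step 5: correct position 4: c_4 = r_4 − e = 10 − 7 ≡ 3 (mod 13). Hence c = [12, 6, 9, 3, 4].
  Check: interpolating c through the α_i gives m(x) = 1 + 9·x (degree < 2) with m(α_i) = c_i for every i, so c is indeed a codeword.


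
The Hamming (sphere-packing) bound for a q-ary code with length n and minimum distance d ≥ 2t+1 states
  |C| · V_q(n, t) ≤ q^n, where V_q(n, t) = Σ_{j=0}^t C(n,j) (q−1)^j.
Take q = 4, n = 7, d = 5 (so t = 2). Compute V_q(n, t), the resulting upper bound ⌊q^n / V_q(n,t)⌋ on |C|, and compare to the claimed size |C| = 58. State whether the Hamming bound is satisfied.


V_q(n, t) = 211, q^n = 16384, Hamming bound = 77, |C| = 58 ≤ bound (satisfied).

Step 1: Compute V_q(n, t) = Σ_{j=0}^2 C(n, j) (q−1)^j.
  j = 0: C(7,0)·(3)^0 = 1·1 = 1.
  j = 1: C(7,1)·(3)^1 = 7·3 = 21.
  j = 2: C(7,2)·(3)^2 = 21·9 = 189.
  V_q(n, t) = 1 + 21 + 189 = 211.
Step 2: q^n = 4^7 = 16384.
Step 3: Hamming bound ⌊q^n / V_q(n,t)⌋ = ⌊16384/211⌋ = 77.
Step 4: Compare |C| = 58 to 77: satisfied.
The claimed |C| lies below the Hamming bound.


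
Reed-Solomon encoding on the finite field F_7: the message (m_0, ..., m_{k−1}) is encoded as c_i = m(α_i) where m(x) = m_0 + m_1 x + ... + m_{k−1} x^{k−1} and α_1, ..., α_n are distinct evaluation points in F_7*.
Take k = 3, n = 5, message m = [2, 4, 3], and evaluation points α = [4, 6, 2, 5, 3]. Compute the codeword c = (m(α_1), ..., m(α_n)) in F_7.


c = [3, 1, 1, 6, 6]

Message polynomial: m(x) = 2 + 4·x + 3·x^2 (mod 7).
For each evaluation point α_i, compute m(α_i) mod 7:
  α_1 = 4: Horner steps 3 → 2 → 3, so m(4) = 3.
  α_2 = 6: Horner steps 3 → 1 → 1, so m(6) = 1.
  α_3 = 2: Horner steps 3 → 3 → 1, so m(2) = 1.
  α_4 = 5: Horner steps 3 → 5 → 6, so m(5) = 6.
  α_5 = 3: Horner steps 3 → 6 → 6, so m(3) = 6.
Codeword c = [3, 1, 1, 6, 6] ∈ F_7^5.
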